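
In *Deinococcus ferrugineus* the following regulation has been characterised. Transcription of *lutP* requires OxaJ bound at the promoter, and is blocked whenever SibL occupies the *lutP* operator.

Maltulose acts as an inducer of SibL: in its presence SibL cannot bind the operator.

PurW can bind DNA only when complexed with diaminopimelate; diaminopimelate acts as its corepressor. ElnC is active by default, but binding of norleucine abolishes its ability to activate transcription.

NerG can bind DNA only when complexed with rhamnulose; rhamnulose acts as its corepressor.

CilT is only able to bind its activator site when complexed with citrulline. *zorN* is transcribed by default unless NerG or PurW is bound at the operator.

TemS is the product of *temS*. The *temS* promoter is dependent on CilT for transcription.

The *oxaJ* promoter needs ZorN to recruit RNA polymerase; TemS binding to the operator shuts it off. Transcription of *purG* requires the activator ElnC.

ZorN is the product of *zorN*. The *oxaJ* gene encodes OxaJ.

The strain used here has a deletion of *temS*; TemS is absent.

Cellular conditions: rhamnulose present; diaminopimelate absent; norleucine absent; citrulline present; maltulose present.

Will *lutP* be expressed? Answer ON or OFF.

TemS is non-functional in this strain, so it has no effect.
Rhamnulose is present, so NerG is active.
Diaminopimelate is absent, so PurW is inactive.
With repressor NerG bound, *zorN* is not transcribed.
So ZorN is not produced.
Required activator ZorN is absent, so *oxaJ* is not transcribed.
So OxaJ is not produced.
Maltulose is present, so SibL is inactive.
Required activator OxaJ is absent, so *lutP* is not transcribed.

OFF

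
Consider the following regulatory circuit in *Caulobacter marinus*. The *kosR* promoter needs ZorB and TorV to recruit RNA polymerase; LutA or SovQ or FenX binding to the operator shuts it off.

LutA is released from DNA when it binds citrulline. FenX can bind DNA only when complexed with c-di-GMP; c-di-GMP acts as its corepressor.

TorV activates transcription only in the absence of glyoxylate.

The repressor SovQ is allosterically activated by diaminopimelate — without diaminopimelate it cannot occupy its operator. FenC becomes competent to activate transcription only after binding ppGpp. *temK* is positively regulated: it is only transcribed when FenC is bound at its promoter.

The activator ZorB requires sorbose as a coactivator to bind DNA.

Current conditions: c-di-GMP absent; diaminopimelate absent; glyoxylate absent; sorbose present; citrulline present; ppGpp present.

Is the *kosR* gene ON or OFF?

ON

Citrulline is present, so LutA is inactive.
Diaminopimelate is absent, so SovQ is inactive.
Sorbose is present, so ZorB is active.
c-di-GMP is absent, so FenX is inactive.
Glyoxylate is absent, so TorV is active.
No repressor is bound and ZorB and TorV are active, so *kosR* is transcribed.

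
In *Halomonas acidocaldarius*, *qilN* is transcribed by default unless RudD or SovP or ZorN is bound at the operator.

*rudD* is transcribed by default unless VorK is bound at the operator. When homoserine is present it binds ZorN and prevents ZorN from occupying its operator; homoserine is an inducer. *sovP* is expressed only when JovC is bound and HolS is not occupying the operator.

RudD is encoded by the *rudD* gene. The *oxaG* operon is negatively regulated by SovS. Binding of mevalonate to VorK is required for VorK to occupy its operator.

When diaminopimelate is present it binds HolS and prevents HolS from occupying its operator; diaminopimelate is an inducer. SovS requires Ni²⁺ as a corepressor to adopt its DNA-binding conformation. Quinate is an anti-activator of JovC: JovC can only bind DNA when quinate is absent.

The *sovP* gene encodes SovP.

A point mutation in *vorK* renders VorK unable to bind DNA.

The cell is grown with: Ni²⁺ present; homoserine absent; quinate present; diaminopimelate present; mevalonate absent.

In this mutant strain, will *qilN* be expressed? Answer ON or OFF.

VorK is non-functional in this strain, so it has no effect.
With no repressor bound, *rudD* is transcribed.
So RudD is produced and active.
Quinate is present, so JovC is inactive.
Diaminopimelate is present, so HolS is inactive.
Required activator JovC is absent, so *sovP* is not transcribed.
So SovP is not produced.
Homoserine is absent, so ZorN is active.
With repressor RudD bound, *qilN* is not transcribed.

OFF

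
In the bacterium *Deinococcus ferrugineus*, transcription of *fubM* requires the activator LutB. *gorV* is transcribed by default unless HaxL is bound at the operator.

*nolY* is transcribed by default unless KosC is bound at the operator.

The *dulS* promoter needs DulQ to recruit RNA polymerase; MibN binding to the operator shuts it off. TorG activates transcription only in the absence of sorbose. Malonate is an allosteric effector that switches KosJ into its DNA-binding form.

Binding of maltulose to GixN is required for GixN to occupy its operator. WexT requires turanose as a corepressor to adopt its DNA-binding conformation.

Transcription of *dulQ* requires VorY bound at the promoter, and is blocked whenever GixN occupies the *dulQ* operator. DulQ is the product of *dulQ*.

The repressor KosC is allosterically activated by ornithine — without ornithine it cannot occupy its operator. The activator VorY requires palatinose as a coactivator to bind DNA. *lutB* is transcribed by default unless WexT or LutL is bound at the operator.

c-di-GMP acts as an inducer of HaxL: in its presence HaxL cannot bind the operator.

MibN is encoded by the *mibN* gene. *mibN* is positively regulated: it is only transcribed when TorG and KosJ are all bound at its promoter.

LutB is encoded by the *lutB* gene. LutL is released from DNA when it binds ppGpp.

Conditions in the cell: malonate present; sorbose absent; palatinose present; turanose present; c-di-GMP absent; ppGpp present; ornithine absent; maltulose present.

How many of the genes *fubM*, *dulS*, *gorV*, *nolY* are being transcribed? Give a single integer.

Turanose is present, so WexT is active.
ppGpp is present, so LutL is inactive.
With repressor WexT bound, *lutB* is not transcribed.
So LutB is not produced.
Required activator LutB is absent, so *fubM* is not transcribed.
→ *fubM* is OFF.
Palatinose is present, so VorY is active.
Maltulose is present, so GixN is active.
With repressor GixN bound, *dulQ* is not transcribed.
So DulQ is not produced.
Sorbose is absent, so TorG is active.
Malonate is present, so KosJ is active.
No repressor is bound and TorG and KosJ are active, so *mibN* is transcribed.
So MibN is produced and active.
With repressor MibN bound, *dulS* is not transcribed.
→ *dulS* is OFF.
c-di-GMP is absent, so HaxL is active.
With repressor HaxL bound, *gorV* is not transcribed.
→ *gorV* is OFF.
Ornithine is absent, so KosC is inactive.
With no repressor bound, *nolY* is transcribed.
→ *nolY* is ON.
1 of the 4 genes is transcribed.

1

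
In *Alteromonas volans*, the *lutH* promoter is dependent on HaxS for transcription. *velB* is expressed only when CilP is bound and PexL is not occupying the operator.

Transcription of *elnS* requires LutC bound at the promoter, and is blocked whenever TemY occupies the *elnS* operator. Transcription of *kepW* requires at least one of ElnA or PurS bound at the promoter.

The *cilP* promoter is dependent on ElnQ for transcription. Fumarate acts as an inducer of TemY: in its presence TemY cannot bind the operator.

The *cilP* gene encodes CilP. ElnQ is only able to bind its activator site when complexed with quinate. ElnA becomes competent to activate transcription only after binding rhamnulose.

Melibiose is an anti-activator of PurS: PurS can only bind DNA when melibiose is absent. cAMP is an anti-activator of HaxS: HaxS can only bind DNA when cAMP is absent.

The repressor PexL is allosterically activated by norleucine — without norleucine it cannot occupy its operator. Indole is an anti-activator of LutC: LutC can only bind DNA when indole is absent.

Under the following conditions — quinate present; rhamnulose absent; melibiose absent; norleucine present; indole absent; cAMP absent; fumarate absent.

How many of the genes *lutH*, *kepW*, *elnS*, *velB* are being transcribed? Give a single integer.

2

cAMP is absent, so HaxS is active.
No repressor is bound and HaxS is active, so *lutH* is transcribed.
→ *lutH* is ON.
Rhamnulose is absent, so ElnA is inactive.
Melibiose is absent, so PurS is active.
Activator PurS is present, so *kepW* is transcribed.
→ *kepW* is ON.
Fumarate is absent, so TemY is active.
Indole is absent, so LutC is active.
With repressor TemY bound, *elnS* is not transcribed.
→ *elnS* is OFF.
Quinate is present, so ElnQ is active.
No repressor is bound and ElnQ is active, so *cilP* is transcribed.
So CilP is produced and active.
Norleucine is present, so PexL is active.
With repressor PexL bound, *velB* is not transcribed.
→ *velB* is OFF.
2 of the 4 genes are transcribed.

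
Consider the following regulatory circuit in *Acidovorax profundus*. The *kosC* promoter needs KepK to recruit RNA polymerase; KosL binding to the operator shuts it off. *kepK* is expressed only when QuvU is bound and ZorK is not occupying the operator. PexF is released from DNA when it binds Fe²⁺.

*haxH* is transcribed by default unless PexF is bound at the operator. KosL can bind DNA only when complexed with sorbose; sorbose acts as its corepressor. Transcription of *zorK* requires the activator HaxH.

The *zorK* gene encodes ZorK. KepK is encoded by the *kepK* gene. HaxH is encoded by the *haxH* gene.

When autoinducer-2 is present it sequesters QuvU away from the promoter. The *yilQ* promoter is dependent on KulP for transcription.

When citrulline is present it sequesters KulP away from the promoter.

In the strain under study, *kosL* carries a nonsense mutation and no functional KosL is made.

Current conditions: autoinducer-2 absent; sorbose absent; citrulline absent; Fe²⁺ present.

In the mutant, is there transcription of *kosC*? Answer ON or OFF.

Fe²⁺ is present, so PexF is inactive.
With no repressor bound, *haxH* is transcribed.
So HaxH is produced and active.
No repressor is bound and HaxH is active, so *zorK* is transcribed.
So ZorK is produced and active.
Autoinducer-2 is absent, so QuvU is active.
With repressor ZorK bound, *kepK* is not transcribed.
So KepK is not produced.
KosL is non-functional in this strain, so it has no effect.
Required activator KepK is absent, so *kosC* is not transcribed.

OFF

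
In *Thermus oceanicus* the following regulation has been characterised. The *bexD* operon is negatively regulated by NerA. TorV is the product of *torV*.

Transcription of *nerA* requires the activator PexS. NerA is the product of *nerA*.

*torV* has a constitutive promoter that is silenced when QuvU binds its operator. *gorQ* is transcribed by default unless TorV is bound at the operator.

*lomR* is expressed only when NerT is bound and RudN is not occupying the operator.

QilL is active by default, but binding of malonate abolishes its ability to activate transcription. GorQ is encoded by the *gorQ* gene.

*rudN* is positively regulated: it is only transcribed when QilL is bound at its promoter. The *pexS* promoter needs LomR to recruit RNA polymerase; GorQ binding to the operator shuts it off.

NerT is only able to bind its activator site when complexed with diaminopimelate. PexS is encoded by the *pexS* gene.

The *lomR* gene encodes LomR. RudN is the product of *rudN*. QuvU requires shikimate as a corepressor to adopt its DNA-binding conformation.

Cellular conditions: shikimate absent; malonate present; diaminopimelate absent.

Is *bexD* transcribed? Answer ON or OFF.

ON

Shikimate is absent, so QuvU is inactive.
With no repressor bound, *torV* is transcribed.
So TorV is produced and active.
With repressor TorV bound, *gorQ* is not transcribed.
So GorQ is not produced.
Malonate is present, so QilL is inactive.
Required activator QilL is absent, so *rudN* is not transcribed.
So RudN is not produced.
Diaminopimelate is absent, so NerT is inactive.
Required activator NerT is absent, so *lomR* is not transcribed.
So LomR is not produced.
Required activator LomR is absent, so *pexS* is not transcribed.
So PexS is not produced.
Required activator PexS is absent, so *nerA* is not transcribed.
So NerA is not produced.
With no repressor bound, *bexD* is transcribed.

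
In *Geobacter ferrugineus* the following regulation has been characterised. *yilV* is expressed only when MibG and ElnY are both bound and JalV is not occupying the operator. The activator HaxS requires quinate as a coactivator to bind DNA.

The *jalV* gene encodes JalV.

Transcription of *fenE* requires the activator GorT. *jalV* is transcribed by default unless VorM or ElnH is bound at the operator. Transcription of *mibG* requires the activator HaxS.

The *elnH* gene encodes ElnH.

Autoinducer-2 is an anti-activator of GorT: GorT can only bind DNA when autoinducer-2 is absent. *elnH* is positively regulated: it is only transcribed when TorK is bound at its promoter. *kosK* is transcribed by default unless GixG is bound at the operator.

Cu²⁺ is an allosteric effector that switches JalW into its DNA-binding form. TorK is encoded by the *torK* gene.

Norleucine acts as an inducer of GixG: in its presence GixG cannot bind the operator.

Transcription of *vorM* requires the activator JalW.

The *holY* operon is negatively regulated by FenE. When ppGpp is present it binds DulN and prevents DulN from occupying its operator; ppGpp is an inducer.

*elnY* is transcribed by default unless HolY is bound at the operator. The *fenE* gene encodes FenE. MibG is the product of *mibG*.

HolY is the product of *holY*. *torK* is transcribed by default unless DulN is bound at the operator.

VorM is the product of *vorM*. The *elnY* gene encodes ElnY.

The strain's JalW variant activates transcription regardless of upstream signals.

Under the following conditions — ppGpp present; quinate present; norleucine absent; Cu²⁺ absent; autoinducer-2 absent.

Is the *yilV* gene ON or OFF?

Quinate is present, so HaxS is active.
No repressor is bound and HaxS is active, so *mibG* is transcribed.
So MibG is produced and active.
Autoinducer-2 is absent, so GorT is active.
No repressor is bound and GorT is active, so *fenE* is transcribed.
So FenE is produced and active.
With repressor FenE bound, *holY* is not transcribed.
So HolY is not produced.
With no repressor bound, *elnY* is transcribed.
So ElnY is produced and active.
JalW is constitutively active in this strain.
No repressor is bound and JalW is active, so *vorM* is transcribed.
So VorM is produced and active.
ppGpp is present, so DulN is inactive.
With no repressor bound, *torK* is transcribed.
So TorK is produced and active.
No repressor is bound and TorK is active, so *elnH* is transcribed.
So ElnH is produced and active.
With repressor VorM bound, *jalV* is not transcribed.
So JalV is not produced.
No repressor is bound and MibG and ElnY are active, so *yilV* is transcribed.

ON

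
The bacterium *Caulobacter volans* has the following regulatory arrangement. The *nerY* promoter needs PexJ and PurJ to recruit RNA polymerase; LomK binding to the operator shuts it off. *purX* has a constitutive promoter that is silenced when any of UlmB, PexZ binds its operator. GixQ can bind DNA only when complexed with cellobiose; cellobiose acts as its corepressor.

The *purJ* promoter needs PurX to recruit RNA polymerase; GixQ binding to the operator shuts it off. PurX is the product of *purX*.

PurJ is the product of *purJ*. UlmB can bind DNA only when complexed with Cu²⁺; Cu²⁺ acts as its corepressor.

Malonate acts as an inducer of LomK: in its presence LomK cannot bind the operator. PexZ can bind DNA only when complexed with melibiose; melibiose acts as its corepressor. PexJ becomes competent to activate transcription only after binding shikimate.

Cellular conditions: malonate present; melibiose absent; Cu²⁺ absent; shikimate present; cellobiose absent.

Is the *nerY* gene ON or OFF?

Shikimate is present, so PexJ is active.
Cellobiose is absent, so GixQ is inactive.
Cu²⁺ is absent, so UlmB is inactive.
Melibiose is absent, so PexZ is inactive.
With no repressor bound, *purX* is transcribed.
So PurX is produced and active.
No repressor is bound and PurX is active, so *purJ* is transcribed.
So PurJ is produced and active.
Malonate is present, so LomK is inactive.
No repressor is bound and PexJ and PurJ are active, so *nerY* is transcribed.

ON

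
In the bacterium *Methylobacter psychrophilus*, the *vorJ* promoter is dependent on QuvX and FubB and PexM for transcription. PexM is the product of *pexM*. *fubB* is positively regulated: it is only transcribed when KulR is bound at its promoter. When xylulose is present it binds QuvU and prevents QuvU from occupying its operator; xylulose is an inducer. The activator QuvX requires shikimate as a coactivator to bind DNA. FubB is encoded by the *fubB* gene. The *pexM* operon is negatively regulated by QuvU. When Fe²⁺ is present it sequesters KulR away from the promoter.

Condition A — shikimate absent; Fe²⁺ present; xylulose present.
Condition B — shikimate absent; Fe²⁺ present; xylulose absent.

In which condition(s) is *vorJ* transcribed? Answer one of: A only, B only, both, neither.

neither

Condition A:
Shikimate is absent, so QuvX is inactive.
Fe²⁺ is present, so KulR is inactive.
Required activator KulR is absent, so *fubB* is not transcribed.
So FubB is not produced.
Xylulose is present, so QuvU is inactive.
With no repressor bound, *pexM* is transcribed.
So PexM is produced and active.
Required activator QuvX is absent, so *vorJ* is not transcribed.
→ *vorJ* is OFF in A.
Condition B:
Shikimate is absent, so QuvX is inactive.
Fe²⁺ is present, so KulR is inactive.
Required activator KulR is absent, so *fubB* is not transcribed.
So FubB is not produced.
Xylulose is absent, so QuvU is active.
With repressor QuvU bound, *pexM* is not transcribed.
So PexM is not produced.
Required activator QuvX is absent, so *vorJ* is not transcribed.
→ *vorJ* is OFF in B.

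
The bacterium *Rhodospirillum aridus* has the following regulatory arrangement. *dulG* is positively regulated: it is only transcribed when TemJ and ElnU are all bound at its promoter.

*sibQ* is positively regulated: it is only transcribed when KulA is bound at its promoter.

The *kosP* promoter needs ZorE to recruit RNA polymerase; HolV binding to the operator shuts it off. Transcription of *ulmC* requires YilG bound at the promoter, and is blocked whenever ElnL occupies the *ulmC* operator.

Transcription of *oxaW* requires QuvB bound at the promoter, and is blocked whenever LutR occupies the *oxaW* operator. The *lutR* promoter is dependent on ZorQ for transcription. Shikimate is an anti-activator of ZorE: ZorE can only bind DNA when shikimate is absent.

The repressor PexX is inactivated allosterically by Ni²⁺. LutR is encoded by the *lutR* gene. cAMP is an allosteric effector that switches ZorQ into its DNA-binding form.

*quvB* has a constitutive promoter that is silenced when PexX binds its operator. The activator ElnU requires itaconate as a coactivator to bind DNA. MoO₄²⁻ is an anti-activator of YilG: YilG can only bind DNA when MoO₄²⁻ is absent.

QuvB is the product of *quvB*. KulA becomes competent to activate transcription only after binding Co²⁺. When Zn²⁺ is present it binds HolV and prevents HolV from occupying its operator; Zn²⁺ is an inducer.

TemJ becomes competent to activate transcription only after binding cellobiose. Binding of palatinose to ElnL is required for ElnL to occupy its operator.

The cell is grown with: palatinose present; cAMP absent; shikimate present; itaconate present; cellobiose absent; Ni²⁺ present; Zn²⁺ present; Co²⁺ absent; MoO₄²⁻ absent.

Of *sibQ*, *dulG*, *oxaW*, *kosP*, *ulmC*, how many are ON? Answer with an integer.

Co²⁺ is absent, so KulA is inactive.
Required activator KulA is absent, so *sibQ* is not transcribed.
→ *sibQ* is OFF.
Cellobiose is absent, so TemJ is inactive.
Itaconate is present, so ElnU is active.
Required activator TemJ is absent, so *dulG* is not transcribed.
→ *dulG* is OFF.
Ni²⁺ is present, so PexX is inactive.
With no repressor bound, *quvB* is transcribed.
So QuvB is produced and active.
cAMP is absent, so ZorQ is inactive.
Required activator ZorQ is absent, so *lutR* is not transcribed.
So LutR is not produced.
No repressor is bound and QuvB is active, so *oxaW* is transcribed.
→ *oxaW* is ON.
Zn²⁺ is present, so HolV is inactive.
Shikimate is present, so ZorE is inactive.
Required activator ZorE is absent, so *kosP* is not transcribed.
→ *kosP* is OFF.
Palatinose is present, so ElnL is active.
MoO₄²⁻ is absent, so YilG is active.
With repressor ElnL bound, *ulmC* is not transcribed.
→ *ulmC* is OFF.
1 of the 5 genes is transcribed.

1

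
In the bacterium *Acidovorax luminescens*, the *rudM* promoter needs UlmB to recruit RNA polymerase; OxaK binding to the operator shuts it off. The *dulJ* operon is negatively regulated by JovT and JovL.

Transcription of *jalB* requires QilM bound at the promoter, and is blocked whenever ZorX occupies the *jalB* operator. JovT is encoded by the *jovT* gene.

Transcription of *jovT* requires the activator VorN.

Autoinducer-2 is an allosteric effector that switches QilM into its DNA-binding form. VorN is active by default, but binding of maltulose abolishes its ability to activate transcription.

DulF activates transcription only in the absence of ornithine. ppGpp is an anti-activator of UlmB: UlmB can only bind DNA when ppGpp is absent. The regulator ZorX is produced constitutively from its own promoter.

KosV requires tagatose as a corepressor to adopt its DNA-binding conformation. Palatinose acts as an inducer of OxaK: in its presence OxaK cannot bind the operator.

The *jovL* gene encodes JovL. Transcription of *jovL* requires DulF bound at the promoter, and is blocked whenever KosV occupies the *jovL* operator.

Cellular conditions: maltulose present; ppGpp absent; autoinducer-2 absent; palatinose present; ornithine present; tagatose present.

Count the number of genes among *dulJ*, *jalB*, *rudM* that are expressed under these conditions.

Maltulose is present, so VorN is inactive.
Required activator VorN is absent, so *jovT* is not transcribed.
So JovT is not produced.
Tagatose is present, so KosV is active.
Ornithine is present, so DulF is inactive.
With repressor KosV bound, *jovL* is not transcribed.
So JovL is not produced.
With no repressor bound, *dulJ* is transcribed.
→ *dulJ* is ON.
ZorX is produced constitutively and is active.
Autoinducer-2 is absent, so QilM is inactive.
With repressor ZorX bound, *jalB* is not transcribed.
→ *jalB* is OFF.
Palatinose is present, so OxaK is inactive.
ppGpp is absent, so UlmB is active.
No repressor is bound and UlmB is active, so *rudM* is transcribed.
→ *rudM* is ON.
2 of the 3 genes are transcribed.

2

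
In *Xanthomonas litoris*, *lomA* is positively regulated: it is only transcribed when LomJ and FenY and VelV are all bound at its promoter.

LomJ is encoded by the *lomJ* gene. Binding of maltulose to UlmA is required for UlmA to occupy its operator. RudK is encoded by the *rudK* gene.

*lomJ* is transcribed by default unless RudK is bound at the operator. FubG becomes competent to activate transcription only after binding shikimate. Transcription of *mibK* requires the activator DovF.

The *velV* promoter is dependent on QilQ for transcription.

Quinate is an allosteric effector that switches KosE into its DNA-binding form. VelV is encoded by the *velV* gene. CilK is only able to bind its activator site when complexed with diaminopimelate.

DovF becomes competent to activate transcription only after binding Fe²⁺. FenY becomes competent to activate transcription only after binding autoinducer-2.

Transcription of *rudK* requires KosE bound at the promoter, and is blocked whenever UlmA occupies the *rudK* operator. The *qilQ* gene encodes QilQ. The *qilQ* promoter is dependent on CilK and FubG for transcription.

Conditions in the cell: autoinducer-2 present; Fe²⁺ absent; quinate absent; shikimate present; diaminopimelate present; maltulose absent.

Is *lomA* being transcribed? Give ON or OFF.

ON

Quinate is absent, so KosE is inactive.
Maltulose is absent, so UlmA is inactive.
Required activator KosE is absent, so *rudK* is not transcribed.
So RudK is not produced.
With no repressor bound, *lomJ* is transcribed.
So LomJ is produced and active.
Autoinducer-2 is present, so FenY is active.
Diaminopimelate is present, so CilK is active.
Shikimate is present, so FubG is active.
No repressor is bound and CilK and FubG are active, so *qilQ* is transcribed.
So QilQ is produced and active.
No repressor is bound and QilQ is active, so *velV* is transcribed.
So VelV is produced and active.
No repressor is bound and LomJ and FenY and VelV are active, so *lomA* is transcribed.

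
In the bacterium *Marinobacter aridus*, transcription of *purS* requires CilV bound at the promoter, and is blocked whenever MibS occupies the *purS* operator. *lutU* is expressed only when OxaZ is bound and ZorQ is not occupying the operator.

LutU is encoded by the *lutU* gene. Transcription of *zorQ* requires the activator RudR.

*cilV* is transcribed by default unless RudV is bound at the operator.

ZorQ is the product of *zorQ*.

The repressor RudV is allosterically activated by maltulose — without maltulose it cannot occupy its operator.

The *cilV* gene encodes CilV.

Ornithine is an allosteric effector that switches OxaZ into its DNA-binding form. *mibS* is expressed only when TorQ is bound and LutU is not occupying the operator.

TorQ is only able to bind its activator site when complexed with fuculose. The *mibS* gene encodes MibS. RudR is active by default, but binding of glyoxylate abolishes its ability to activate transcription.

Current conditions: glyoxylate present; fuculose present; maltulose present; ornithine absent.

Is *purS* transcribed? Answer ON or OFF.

OFF

Maltulose is present, so RudV is active.
With repressor RudV bound, *cilV* is not transcribed.
So CilV is not produced.
Ornithine is absent, so OxaZ is inactive.
Glyoxylate is present, so RudR is inactive.
Required activator RudR is absent, so *zorQ* is not transcribed.
So ZorQ is not produced.
Required activator OxaZ is absent, so *lutU* is not transcribed.
So LutU is not produced.
Fuculose is present, so TorQ is active.
No repressor is bound and TorQ is active, so *mibS* is transcribed.
So MibS is produced and active.
With repressor MibS bound, *purS* is not transcribed.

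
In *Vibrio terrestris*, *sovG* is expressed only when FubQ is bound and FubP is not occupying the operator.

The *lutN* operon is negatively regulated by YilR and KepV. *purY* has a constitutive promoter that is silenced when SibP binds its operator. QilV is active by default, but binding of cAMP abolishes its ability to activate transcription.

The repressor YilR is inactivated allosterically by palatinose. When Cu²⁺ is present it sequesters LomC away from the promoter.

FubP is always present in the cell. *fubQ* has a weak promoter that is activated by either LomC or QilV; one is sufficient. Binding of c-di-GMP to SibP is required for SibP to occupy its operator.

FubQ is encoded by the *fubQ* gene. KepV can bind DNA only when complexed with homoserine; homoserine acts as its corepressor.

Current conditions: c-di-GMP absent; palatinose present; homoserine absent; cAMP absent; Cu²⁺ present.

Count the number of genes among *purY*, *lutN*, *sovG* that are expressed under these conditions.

c-di-GMP is absent, so SibP is inactive.
With no repressor bound, *purY* is transcribed.
→ *purY* is ON.
Palatinose is present, so YilR is inactive.
Homoserine is absent, so KepV is inactive.
With no repressor bound, *lutN* is transcribed.
→ *lutN* is ON.
Cu²⁺ is present, so LomC is inactive.
cAMP is absent, so QilV is active.
Activator QilV is present, so *fubQ* is transcribed.
So FubQ is produced and active.
FubP is produced constitutively and is active.
With repressor FubP bound, *sovG* is not transcribed.
→ *sovG* is OFF.
2 of the 3 genes are transcribed.

2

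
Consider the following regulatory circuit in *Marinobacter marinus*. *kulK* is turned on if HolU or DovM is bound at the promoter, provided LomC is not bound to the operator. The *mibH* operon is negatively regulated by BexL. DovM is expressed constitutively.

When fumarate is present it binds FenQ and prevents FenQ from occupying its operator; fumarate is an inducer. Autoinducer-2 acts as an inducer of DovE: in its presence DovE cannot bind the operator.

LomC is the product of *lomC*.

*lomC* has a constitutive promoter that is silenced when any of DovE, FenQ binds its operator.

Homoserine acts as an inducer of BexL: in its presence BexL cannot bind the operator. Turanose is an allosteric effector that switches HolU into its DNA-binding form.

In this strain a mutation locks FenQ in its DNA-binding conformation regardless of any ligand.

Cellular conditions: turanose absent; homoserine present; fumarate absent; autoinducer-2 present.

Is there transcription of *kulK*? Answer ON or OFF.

Turanose is absent, so HolU is inactive.
Autoinducer-2 is present, so DovE is inactive.
FenQ is constitutively active in this strain.
With repressor FenQ bound, *lomC* is not transcribed.
So LomC is not produced.
DovM is produced constitutively and is active.
Activator DovM is present, so *kulK* is transcribed.

ON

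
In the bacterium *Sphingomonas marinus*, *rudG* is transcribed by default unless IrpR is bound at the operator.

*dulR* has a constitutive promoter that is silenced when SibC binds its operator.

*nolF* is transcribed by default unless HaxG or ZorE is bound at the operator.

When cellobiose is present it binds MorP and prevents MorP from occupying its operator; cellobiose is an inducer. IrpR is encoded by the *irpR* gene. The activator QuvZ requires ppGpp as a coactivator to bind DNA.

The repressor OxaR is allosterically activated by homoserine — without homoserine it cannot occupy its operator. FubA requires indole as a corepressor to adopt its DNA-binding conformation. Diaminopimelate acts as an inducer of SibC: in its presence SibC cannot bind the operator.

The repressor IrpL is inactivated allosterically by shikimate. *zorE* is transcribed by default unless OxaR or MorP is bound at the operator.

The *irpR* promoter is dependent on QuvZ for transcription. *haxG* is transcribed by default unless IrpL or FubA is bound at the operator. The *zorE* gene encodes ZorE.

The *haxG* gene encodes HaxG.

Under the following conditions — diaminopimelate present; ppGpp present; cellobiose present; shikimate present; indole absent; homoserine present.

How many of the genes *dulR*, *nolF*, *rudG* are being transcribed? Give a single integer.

Diaminopimelate is present, so SibC is inactive.
With no repressor bound, *dulR* is transcribed.
→ *dulR* is ON.
Shikimate is present, so IrpL is inactive.
Indole is absent, so FubA is inactive.
With no repressor bound, *haxG* is transcribed.
So HaxG is produced and active.
Homoserine is present, so OxaR is active.
Cellobiose is present, so MorP is inactive.
With repressor OxaR bound, *zorE* is not transcribed.
So ZorE is not produced.
With repressor HaxG bound, *nolF* is not transcribed.
→ *nolF* is OFF.
ppGpp is present, so QuvZ is active.
No repressor is bound and QuvZ is active, so *irpR* is transcribed.
So IrpR is produced and active.
With repressor IrpR bound, *rudG* is not transcribed.
→ *rudG* is OFF.
1 of the 3 genes is transcribed.

1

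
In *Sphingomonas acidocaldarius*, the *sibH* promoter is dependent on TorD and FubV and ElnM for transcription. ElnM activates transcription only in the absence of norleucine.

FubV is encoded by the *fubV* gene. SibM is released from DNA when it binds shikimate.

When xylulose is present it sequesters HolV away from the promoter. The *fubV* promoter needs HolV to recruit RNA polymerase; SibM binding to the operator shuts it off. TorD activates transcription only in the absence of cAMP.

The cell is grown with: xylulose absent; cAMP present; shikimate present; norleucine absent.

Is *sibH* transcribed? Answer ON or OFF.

cAMP is present, so TorD is inactive.
Xylulose is absent, so HolV is active.
Shikimate is present, so SibM is inactive.
No repressor is bound and HolV is active, so *fubV* is transcribed.
So FubV is produced and active.
Norleucine is absent, so ElnM is active.
Required activator TorD is absent, so *sibH* is not transcribed.

OFF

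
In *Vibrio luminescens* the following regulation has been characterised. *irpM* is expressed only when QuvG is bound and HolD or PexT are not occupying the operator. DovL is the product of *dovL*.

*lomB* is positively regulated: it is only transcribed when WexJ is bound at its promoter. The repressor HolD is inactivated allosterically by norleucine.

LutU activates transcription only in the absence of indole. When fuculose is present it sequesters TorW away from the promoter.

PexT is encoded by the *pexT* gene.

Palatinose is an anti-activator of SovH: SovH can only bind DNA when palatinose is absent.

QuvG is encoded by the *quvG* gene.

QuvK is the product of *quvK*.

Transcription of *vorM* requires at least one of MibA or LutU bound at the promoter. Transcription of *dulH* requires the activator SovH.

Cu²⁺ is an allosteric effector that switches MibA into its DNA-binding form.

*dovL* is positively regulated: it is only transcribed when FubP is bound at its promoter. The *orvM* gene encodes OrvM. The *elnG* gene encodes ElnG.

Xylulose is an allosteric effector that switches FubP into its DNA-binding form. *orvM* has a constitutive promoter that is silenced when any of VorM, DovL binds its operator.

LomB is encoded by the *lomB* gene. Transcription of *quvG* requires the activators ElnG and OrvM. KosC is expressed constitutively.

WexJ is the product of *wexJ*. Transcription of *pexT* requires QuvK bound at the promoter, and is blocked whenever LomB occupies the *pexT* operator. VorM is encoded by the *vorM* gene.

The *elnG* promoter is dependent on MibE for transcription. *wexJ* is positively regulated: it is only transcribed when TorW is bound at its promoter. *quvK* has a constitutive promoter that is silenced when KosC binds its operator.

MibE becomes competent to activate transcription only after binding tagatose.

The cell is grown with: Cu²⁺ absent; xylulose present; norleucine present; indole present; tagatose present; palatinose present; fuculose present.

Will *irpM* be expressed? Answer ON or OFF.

OFF

Tagatose is present, so MibE is active.
No repressor is bound and MibE is active, so *elnG* is transcribed.
So ElnG is produced and active.
Cu²⁺ is absent, so MibA is inactive.
Indole is present, so LutU is inactive.
No activator is available at the *vorM* promoter, so *vorM* is not transcribed.
So VorM is not produced.
Xylulose is present, so FubP is active.
No repressor is bound and FubP is active, so *dovL* is transcribed.
So DovL is produced and active.
With repressor DovL bound, *orvM* is not transcribed.
So OrvM is not produced.
Required activator OrvM is absent, so *quvG* is not transcribed.
So QuvG is not produced.
Norleucine is present, so HolD is inactive.
Fuculose is present, so TorW is inactive.
Required activator TorW is absent, so *wexJ* is not transcribed.
So WexJ is not produced.
Required activator WexJ is absent, so *lomB* is not transcribed.
So LomB is not produced.
KosC is produced constitutively and is active.
With repressor KosC bound, *quvK* is not transcribed.
So QuvK is not produced.
Required activator QuvK is absent, so *pexT* is not transcribed.
So PexT is not produced.
Required activator QuvG is absent, so *irpM* is not transcribed.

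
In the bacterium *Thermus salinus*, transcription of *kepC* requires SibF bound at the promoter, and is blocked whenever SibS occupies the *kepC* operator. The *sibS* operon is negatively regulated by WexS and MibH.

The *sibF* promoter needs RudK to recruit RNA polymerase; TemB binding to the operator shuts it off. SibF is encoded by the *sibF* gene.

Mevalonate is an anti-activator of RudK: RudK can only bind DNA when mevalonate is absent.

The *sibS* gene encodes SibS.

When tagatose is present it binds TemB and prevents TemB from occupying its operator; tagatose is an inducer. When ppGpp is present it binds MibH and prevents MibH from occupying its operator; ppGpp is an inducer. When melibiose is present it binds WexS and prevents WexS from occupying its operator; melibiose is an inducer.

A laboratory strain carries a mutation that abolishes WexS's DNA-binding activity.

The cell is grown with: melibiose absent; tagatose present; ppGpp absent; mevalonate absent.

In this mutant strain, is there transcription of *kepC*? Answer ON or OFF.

ON

WexS is non-functional in this strain, so it has no effect.
ppGpp is absent, so MibH is active.
With repressor MibH bound, *sibS* is not transcribed.
So SibS is not produced.
Tagatose is present, so TemB is inactive.
Mevalonate is absent, so RudK is active.
No repressor is bound and RudK is active, so *sibF* is transcribed.
So SibF is produced and active.
No repressor is bound and SibF is active, so *kepC* is transcribed.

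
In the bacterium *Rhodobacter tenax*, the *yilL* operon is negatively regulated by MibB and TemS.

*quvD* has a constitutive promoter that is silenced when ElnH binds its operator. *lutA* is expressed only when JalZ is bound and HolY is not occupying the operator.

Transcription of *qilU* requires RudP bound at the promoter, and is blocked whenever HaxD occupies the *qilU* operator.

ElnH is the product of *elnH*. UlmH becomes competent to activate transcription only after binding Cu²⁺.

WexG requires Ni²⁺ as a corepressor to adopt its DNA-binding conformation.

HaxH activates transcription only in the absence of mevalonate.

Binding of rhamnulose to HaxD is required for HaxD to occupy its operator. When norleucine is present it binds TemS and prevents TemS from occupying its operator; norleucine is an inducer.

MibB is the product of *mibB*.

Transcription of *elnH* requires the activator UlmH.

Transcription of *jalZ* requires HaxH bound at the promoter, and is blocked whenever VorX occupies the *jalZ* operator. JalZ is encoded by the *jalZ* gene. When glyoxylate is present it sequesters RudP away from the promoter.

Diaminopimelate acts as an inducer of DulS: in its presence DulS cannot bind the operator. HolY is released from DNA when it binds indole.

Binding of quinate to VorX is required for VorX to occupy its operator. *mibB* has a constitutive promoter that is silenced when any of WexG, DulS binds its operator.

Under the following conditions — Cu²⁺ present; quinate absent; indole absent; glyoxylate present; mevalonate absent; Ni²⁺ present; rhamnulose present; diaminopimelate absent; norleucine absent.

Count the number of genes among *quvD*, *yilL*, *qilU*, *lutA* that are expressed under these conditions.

Cu²⁺ is present, so UlmH is active.
No repressor is bound and UlmH is active, so *elnH* is transcribed.
So ElnH is produced and active.
With repressor ElnH bound, *quvD* is not transcribed.
→ *quvD* is OFF.
Ni²⁺ is present, so WexG is active.
Diaminopimelate is absent, so DulS is active.
With repressor WexG bound, *mibB* is not transcribed.
So MibB is not produced.
Norleucine is absent, so TemS is active.
With repressor TemS bound, *yilL* is not transcribed.
→ *yilL* is OFF.
Rhamnulose is present, so HaxD is active.
Glyoxylate is present, so RudP is inactive.
With repressor HaxD bound, *qilU* is not transcribed.
→ *qilU* is OFF.
Quinate is absent, so VorX is inactive.
Mevalonate is absent, so HaxH is active.
No repressor is bound and HaxH is active, so *jalZ* is transcribed.
So JalZ is produced and active.
Indole is absent, so HolY is active.
With repressor HolY bound, *lutA* is not transcribed.
→ *lutA* is OFF.
0 of the 4 genes are transcribed.

0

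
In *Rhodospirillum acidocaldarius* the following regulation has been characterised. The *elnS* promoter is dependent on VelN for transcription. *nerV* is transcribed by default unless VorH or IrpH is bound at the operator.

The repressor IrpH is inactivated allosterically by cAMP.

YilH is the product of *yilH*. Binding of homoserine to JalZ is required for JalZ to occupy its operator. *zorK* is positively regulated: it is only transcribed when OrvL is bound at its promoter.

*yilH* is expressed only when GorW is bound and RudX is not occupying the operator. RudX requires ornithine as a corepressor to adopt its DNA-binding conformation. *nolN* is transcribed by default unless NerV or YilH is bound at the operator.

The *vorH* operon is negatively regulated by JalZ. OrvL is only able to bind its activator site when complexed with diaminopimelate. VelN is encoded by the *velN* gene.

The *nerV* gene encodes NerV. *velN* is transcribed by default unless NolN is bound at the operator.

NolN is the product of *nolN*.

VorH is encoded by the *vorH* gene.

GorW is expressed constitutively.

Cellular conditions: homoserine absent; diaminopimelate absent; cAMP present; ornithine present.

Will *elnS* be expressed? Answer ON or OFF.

OFF

Homoserine is absent, so JalZ is inactive.
With no repressor bound, *vorH* is transcribed.
So VorH is produced and active.
cAMP is present, so IrpH is inactive.
With repressor VorH bound, *nerV* is not transcribed.
So NerV is not produced.
GorW is produced constitutively and is active.
Ornithine is present, so RudX is active.
With repressor RudX bound, *yilH* is not transcribed.
So YilH is not produced.
With no repressor bound, *nolN* is transcribed.
So NolN is produced and active.
With repressor NolN bound, *velN* is not transcribed.
So VelN is not produced.
Required activator VelN is absent, so *elnS* is not transcribed.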